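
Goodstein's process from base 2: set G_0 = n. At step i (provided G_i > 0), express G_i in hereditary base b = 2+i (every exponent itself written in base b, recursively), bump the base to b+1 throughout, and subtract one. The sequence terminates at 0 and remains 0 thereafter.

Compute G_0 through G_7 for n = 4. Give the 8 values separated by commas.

4, 26, 41, 60, 83, 109, 139, 173

i=0: 4 = 2^2 (b=2); 2→3: 3^3 = 27; 27−1 = 26
i=1: 26 = 2·3^2 + 2·3 + 2 (b=3); 3→4: 2·4^2 + 2·4 + 2 = 42; 42−1 = 41
i=2: 41 = 2·4^2 + 2·4 + 1 (b=4); 4→5: 2·5^2 + 2·5 + 1 = 61; 61−1 = 60
i=3: 60 = 2·5^2 + 2·5 (b=5); 5→6: 2·6^2 + 2·6 = 84; 84−1 = 83
i=4: 83 = 2·6^2 + 6 + 5 (b=6); 6→7: 2·7^2 + 7 + 5 = 110; 110−1 = 109
i=5: 109 = 2·7^2 + 7 + 4 (b=7); 7→8: 2·8^2 + 8 + 4 = 140; 140−1 = 139
i=6: 139 = 2·8^2 + 8 + 3 (b=8); 8→9: 2·9^2 + 9 + 3 = 174; 174−1 = 173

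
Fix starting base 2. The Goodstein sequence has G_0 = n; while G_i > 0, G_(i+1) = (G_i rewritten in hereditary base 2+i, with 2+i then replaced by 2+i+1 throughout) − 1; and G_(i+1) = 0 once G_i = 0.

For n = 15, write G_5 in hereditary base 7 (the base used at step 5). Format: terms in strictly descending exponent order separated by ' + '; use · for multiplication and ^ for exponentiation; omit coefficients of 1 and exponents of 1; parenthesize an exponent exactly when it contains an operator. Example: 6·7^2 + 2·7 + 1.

(0) 15|_2 = 2^(2 + 1) + 2^2 + 2 + 1 ↦ 3^(3 + 1) + 3^3 + 3 + 1|_3 = 112 ⇒ 111
(1) 111|_3 = 3^(3 + 1) + 3^3 + 3 ↦ 4^(4 + 1) + 4^4 + 4|_4 = 1284 ⇒ 1283
(2) 1283|_4 = 4^(4 + 1) + 4^4 + 3 ↦ 5^(5 + 1) + 5^5 + 3|_5 = 18753 ⇒ 18752
(3) 18752|_5 = 5^(5 + 1) + 5^5 + 2 ↦ 6^(6 + 1) + 6^6 + 2|_6 = 326594 ⇒ 326593
(4) 326593|_6 = 6^(6 + 1) + 6^6 + 1 ↦ 7^(7 + 1) + 7^7 + 1|_7 = 6588345 ⇒ 6588344
(5) 6588344|_7 = 7^(7 + 1) + 7^7 ↦ 8^(8 + 1) + 8^8|_8 = 150994944 ⇒ 150994943

7^(7 + 1) + 7^7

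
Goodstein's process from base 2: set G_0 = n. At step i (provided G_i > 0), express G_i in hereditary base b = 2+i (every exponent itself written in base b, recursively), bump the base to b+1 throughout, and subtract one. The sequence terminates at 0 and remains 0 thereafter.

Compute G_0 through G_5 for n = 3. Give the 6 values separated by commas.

[0] 3 ≡ 2 + 1 (base 2). Lift 3: 4. −1: 3.
[1] 3 ≡ 3 (base 3). Lift 4: 4. −1: 3.
[2] 3 ≡ 3 (base 4). Lift 5: 3. −1: 2.
[3] 2 ≡ 2 (base 5). Lift 6: 2. −1: 1.
[4] 1 ≡ 1 (base 6). Lift 7: 1. −1: 0.

3, 3, 3, 2, 1, 0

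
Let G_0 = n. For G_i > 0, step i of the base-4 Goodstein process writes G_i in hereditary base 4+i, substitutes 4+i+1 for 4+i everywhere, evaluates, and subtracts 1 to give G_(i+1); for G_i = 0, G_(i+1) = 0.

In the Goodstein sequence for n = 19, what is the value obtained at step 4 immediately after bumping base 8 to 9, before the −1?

70

(0) 19|_4 = 4^2 + 3 ↦ 5^2 + 3|_5 = 28 ⇒ 27
(1) 27|_5 = 5^2 + 2 ↦ 6^2 + 2|_6 = 38 ⇒ 37
(2) 37|_6 = 6^2 + 1 ↦ 7^2 + 1|_7 = 50 ⇒ 49
(3) 49|_7 = 7^2 ↦ 8^2|_8 = 64 ⇒ 63
(4) 63|_8 = 7·8 + 7 ↦ 7·9 + 7|_9 = 70 ⇒ 69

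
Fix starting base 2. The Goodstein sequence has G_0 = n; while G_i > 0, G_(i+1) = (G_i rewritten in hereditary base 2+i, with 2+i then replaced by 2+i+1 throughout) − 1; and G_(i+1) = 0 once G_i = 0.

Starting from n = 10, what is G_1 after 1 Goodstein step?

83

step 0: 10 = 2^(2 + 1) + 2; sub 3 for 2: 3^(3 + 1) + 3; = 84; G_1 = 84−1 = 83
step 1: 83 = 3^(3 + 1) + 2; sub 4 for 3: 4^(4 + 1) + 2; = 1026; G_2 = 1026−1 = 1025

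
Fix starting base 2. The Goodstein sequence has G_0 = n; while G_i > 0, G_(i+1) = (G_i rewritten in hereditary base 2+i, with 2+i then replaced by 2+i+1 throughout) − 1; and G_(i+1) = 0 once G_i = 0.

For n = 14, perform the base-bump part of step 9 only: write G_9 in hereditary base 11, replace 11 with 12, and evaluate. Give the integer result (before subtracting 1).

base 2: 14 = 2^(2 + 1) + 2^2 + 2; at 3: 3^(3 + 1) + 3^3 + 3 = 111; next = 110
base 3: 110 = 3^(3 + 1) + 3^3 + 2; at 4: 4^(4 + 1) + 4^4 + 2 = 1282; next = 1281
base 4: 1281 = 4^(4 + 1) + 4^4 + 1; at 5: 5^(5 + 1) + 5^5 + 1 = 18751; next = 18750
base 5: 18750 = 5^(5 + 1) + 5^5; at 6: 6^(6 + 1) + 6^6 = 326592; next = 326591
base 6: 326591 = 6^(6 + 1) + 5·6^5 + 5·6^4 + 5·6^3 + 5·6^2 + 5·6 + 5; at 7: 7^(7 + 1) + 5·7^5 + 5·7^4 + 5·7^3 + 5·7^2 + 5·7 + 5 = 5862841; next = 5862840
base 7: 5862840 = 7^(7 + 1) + 5·7^5 + 5·7^4 + 5·7^3 + 5·7^2 + 5·7 + 4; at 8: 8^(8 + 1) + 5·8^5 + 5·8^4 + 5·8^3 + 5·8^2 + 5·8 + 4 = 134404972; next = 134404971
base 8: 134404971 = 8^(8 + 1) + 5·8^5 + 5·8^4 + 5·8^3 + 5·8^2 + 5·8 + 3; at 9: 9^(9 + 1) + 5·9^5 + 5·9^4 + 5·9^3 + 5·9^2 + 5·9 + 3 = 3487116549; next = 3487116548
base 9: 3487116548 = 9^(9 + 1) + 5·9^5 + 5·9^4 + 5·9^3 + 5·9^2 + 5·9 + 2; at 10: 10^(10 + 1) + 5·10^5 + 5·10^4 + 5·10^3 + 5·10^2 + 5·10 + 2 = 100000555552; next = 100000555551
base 10: 100000555551 = 10^(10 + 1) + 5·10^5 + 5·10^4 + 5·10^3 + 5·10^2 + 5·10 + 1; at 11: 11^(11 + 1) + 5·11^5 + 5·11^4 + 5·11^3 + 5·11^2 + 5·11 + 1 = 3138429262497; next = 3138429262496

106993206736332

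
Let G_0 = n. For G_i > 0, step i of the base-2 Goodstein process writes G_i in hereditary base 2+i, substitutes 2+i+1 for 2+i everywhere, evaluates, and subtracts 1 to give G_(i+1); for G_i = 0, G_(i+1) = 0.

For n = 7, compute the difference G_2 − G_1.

7 —HB2→ 2^2 + 2 + 1 —bump→ 3^3 + 3 + 1 = 31 —(−1)→ 30
30 —HB3→ 3^3 + 3 —bump→ 4^4 + 4 = 260 —(−1)→ 259

229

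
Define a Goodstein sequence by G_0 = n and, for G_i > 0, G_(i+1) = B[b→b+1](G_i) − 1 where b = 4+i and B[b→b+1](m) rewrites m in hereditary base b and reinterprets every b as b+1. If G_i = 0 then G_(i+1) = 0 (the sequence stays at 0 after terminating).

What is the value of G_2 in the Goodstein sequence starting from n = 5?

(0) 5|_4 = 4 + 1 ↦ 5 + 1|_5 = 6 ⇒ 5
(1) 5|_5 = 5 ↦ 6|_6 = 6 ⇒ 5

5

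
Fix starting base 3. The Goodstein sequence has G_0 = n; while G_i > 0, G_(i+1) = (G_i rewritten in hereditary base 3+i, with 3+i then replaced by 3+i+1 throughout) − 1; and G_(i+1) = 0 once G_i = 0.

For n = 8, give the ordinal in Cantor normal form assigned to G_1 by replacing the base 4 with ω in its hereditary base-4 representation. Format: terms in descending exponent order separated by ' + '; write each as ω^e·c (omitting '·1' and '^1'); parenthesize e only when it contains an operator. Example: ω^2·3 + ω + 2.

ω·2 + 1

G_0 = 8. HB_3(8) = 2·3 + 2. Bump = 10. G_1 = 9.
G_1 = 9. HB_4(9) = 2·4 + 1. Bump = 11. G_2 = 10.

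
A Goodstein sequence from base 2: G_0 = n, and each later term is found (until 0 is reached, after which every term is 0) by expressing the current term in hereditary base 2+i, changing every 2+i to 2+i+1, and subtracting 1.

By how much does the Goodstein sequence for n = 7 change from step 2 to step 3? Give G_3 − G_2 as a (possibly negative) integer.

G_0=7  [base 2] 2^2 + 2 + 1  →[2↦3]→  3^3 + 3 + 1 = 31  −1 ⇒ G_1=30
G_1=30  [base 3] 3^3 + 3  →[3↦4]→  4^4 + 4 = 260  −1 ⇒ G_2=259
G_2=259  [base 4] 4^4 + 3  →[4↦5]→  5^5 + 3 = 3128  −1 ⇒ G_3=3127

2868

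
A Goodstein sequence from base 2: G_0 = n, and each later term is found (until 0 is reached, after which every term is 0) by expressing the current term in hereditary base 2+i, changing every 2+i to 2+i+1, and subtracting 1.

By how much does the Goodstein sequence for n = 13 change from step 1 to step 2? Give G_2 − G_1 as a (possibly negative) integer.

(0) 13|_2 = 2^(2 + 1) + 2^2 + 1 ↦ 3^(3 + 1) + 3^3 + 1|_3 = 109 ⇒ 108
(1) 108|_3 = 3^(3 + 1) + 3^3 ↦ 4^(4 + 1) + 4^4|_4 = 1280 ⇒ 1279

1171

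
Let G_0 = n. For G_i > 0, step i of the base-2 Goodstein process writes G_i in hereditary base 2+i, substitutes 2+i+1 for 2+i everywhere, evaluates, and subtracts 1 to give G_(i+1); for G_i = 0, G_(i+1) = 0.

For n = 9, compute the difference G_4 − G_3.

i=0: 9 = 2^(2 + 1) + 1 (b=2); 2→3: 3^(3 + 1) + 1 = 82; 82−1 = 81
i=1: 81 = 3^(3 + 1) (b=3); 3→4: 4^(4 + 1) = 1024; 1024−1 = 1023
i=2: 1023 = 3·4^4 + 3·4^3 + 3·4^2 + 3·4 + 3 (b=4); 4→5: 3·5^5 + 3·5^3 + 3·5^2 + 3·5 + 3 = 9843; 9843−1 = 9842
i=3: 9842 = 3·5^5 + 3·5^3 + 3·5^2 + 3·5 + 2 (b=5); 5→6: 3·6^6 + 3·6^3 + 3·6^2 + 3·6 + 2 = 140744; 140744−1 = 140743

130901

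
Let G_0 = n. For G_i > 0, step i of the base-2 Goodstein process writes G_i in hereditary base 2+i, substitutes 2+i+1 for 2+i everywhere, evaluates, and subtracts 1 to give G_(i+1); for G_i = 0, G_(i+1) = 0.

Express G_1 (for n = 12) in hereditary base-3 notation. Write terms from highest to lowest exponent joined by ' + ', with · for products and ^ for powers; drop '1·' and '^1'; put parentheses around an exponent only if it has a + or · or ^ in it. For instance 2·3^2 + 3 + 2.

12 —HB2→ 2^(2 + 1) + 2^2 —bump→ 3^(3 + 1) + 3^3 = 108 —(−1)→ 107
107 —HB3→ 3^(3 + 1) + 2·3^2 + 2·3 + 2 —bump→ 4^(4 + 1) + 2·4^2 + 2·4 + 2 = 1066 —(−1)→ 1065

3^(3 + 1) + 2·3^2 + 2·3 + 2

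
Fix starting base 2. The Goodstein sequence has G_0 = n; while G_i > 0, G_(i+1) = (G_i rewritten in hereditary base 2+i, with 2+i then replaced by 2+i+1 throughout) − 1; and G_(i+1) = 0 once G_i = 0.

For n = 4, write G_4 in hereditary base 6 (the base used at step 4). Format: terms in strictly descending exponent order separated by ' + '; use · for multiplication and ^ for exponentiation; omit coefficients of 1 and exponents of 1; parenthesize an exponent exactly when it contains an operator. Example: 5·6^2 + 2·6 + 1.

2·6^2 + 6 + 5

i=0: 4 = 2^2 (b=2); 2→3: 3^3 = 27; 27−1 = 26
i=1: 26 = 2·3^2 + 2·3 + 2 (b=3); 3→4: 2·4^2 + 2·4 + 2 = 42; 42−1 = 41
i=2: 41 = 2·4^2 + 2·4 + 1 (b=4); 4→5: 2·5^2 + 2·5 + 1 = 61; 61−1 = 60
i=3: 60 = 2·5^2 + 2·5 (b=5); 5→6: 2·6^2 + 2·6 = 84; 84−1 = 83
i=4: 83 = 2·6^2 + 6 + 5 (b=6); 6→7: 2·7^2 + 7 + 5 = 110; 110−1 = 109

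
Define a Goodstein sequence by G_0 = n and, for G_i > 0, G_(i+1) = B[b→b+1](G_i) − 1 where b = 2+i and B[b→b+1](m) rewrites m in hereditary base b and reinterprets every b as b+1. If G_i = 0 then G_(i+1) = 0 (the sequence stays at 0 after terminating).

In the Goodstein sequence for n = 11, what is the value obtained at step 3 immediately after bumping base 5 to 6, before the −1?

i=0: 11 = 2^(2 + 1) + 2 + 1 (b=2); 2→3: 3^(3 + 1) + 3 + 1 = 85; 85−1 = 84
i=1: 84 = 3^(3 + 1) + 3 (b=3); 3→4: 4^(4 + 1) + 4 = 1028; 1028−1 = 1027
i=2: 1027 = 4^(4 + 1) + 3 (b=4); 4→5: 5^(5 + 1) + 3 = 15628; 15628−1 = 15627

279938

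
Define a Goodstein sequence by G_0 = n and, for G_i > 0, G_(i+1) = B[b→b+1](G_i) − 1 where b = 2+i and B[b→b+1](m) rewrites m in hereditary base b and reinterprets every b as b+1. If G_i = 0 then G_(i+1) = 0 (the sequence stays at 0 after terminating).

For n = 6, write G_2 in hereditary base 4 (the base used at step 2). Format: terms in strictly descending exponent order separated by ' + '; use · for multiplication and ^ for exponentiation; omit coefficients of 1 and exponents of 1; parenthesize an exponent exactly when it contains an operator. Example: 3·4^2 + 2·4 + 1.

4^4 + 1

6 —HB2→ 2^2 + 2 —bump→ 3^3 + 3 = 30 —(−1)→ 29
29 —HB3→ 3^3 + 2 —bump→ 4^4 + 2 = 258 —(−1)→ 257
257 —HB4→ 4^4 + 1 —bump→ 5^5 + 1 = 3126 —(−1)→ 3125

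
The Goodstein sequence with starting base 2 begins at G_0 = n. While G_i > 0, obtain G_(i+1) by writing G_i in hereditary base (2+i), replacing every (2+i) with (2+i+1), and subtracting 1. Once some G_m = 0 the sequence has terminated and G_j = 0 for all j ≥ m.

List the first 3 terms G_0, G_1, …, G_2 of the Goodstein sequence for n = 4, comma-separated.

4, 26, 41

4 —HB2→ 2^2 —bump→ 3^3 = 27 —(−1)→ 26
26 —HB3→ 2·3^2 + 2·3 + 2 —bump→ 2·4^2 + 2·4 + 2 = 42 —(−1)→ 41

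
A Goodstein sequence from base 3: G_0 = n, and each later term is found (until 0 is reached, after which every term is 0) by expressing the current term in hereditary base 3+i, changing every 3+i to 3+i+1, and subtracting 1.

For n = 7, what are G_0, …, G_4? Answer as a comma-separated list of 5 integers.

7, 8, 9, 9, 9

step 0: 7 = 2·3 + 1; sub 4 for 3: 2·4 + 1; = 9; G_1 = 9−1 = 8
step 1: 8 = 2·4; sub 5 for 4: 2·5; = 10; G_2 = 10−1 = 9
step 2: 9 = 5 + 4; sub 6 for 5: 6 + 4; = 10; G_3 = 10−1 = 9
step 3: 9 = 6 + 3; sub 7 for 6: 7 + 3; = 10; G_4 = 10−1 = 9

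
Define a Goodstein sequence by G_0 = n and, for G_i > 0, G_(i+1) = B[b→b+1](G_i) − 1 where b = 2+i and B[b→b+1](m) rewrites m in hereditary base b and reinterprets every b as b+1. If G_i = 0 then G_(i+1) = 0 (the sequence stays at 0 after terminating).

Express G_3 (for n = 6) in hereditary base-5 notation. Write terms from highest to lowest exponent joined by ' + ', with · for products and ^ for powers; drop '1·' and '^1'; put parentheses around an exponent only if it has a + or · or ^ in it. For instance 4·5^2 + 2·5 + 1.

5^5

(0) 6|_2 = 2^2 + 2 ↦ 3^3 + 3|_3 = 30 ⇒ 29
(1) 29|_3 = 3^3 + 2 ↦ 4^4 + 2|_4 = 258 ⇒ 257
(2) 257|_4 = 4^4 + 1 ↦ 5^5 + 1|_5 = 3126 ⇒ 3125
(3) 3125|_5 = 5^5 ↦ 6^6|_6 = 46656 ⇒ 46655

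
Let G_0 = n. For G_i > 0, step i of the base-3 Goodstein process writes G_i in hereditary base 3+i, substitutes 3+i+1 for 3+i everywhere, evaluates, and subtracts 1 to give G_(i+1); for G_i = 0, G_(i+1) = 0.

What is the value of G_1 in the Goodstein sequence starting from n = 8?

(0) 8|_3 = 2·3 + 2 ↦ 2·4 + 2|_4 = 10 ⇒ 9
(1) 9|_4 = 2·4 + 1 ↦ 2·5 + 1|_5 = 11 ⇒ 10

9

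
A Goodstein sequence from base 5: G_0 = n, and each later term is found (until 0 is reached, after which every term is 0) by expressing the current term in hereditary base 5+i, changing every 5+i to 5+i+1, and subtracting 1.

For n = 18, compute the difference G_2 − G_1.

2

[0] 18 ≡ 3·5 + 3 (base 5). Lift 6: 21. −1: 20.
[1] 20 ≡ 3·6 + 2 (base 6). Lift 7: 23. −1: 22.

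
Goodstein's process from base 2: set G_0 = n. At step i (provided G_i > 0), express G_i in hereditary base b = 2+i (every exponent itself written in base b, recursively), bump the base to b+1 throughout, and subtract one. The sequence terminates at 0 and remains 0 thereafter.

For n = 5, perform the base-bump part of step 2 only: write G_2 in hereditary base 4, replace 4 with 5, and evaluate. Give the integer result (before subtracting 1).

468

i=0: 5 = 2^2 + 1 (b=2); 2→3: 3^3 + 1 = 28; 28−1 = 27
i=1: 27 = 3^3 (b=3); 3→4: 4^4 = 256; 256−1 = 255
i=2: 255 = 3·4^3 + 3·4^2 + 3·4 + 3 (b=4); 4→5: 3·5^3 + 3·5^2 + 3·5 + 3 = 468; 468−1 = 467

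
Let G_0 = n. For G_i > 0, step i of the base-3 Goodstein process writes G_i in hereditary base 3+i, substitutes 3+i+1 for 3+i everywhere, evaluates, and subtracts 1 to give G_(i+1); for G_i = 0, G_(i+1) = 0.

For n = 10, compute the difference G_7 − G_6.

G_0=10  [base 3] 3^2 + 1  →[3↦4]→  4^2 + 1 = 17  −1 ⇒ G_1=16
G_1=16  [base 4] 4^2  →[4↦5]→  5^2 = 25  −1 ⇒ G_2=24
G_2=24  [base 5] 4·5 + 4  →[5↦6]→  4·6 + 4 = 28  −1 ⇒ G_3=27
G_3=27  [base 6] 4·6 + 3  →[6↦7]→  4·7 + 3 = 31  −1 ⇒ G_4=30
G_4=30  [base 7] 4·7 + 2  →[7↦8]→  4·8 + 2 = 34  −1 ⇒ G_5=33
G_5=33  [base 8] 4·8 + 1  →[8↦9]→  4·9 + 1 = 37  −1 ⇒ G_6=36
G_6=36  [base 9] 4·9  →[9↦10]→  4·10 = 40  −1 ⇒ G_7=39

3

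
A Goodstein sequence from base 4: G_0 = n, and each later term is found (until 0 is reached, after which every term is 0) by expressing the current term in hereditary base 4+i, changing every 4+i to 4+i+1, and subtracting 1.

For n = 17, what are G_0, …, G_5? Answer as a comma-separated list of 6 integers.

step 0: 17 = 4^2 + 1; sub 5 for 4: 5^2 + 1; = 26; G_1 = 26−1 = 25
step 1: 25 = 5^2; sub 6 for 5: 6^2; = 36; G_2 = 36−1 = 35
step 2: 35 = 5·6 + 5; sub 7 for 6: 5·7 + 5; = 40; G_3 = 40−1 = 39
step 3: 39 = 5·7 + 4; sub 8 for 7: 5·8 + 4; = 44; G_4 = 44−1 = 43
step 4: 43 = 5·8 + 3; sub 9 for 8: 5·9 + 3; = 48; G_5 = 48−1 = 47

17, 25, 35, 39, 43, 47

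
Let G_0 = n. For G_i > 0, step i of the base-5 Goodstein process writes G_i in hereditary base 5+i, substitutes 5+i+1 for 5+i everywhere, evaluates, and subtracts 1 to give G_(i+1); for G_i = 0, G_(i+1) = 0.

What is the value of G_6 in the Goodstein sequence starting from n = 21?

35

G_0 = 21. HB_5(21) = 4·5 + 1. Bump = 25. G_1 = 24.
G_1 = 24. HB_6(24) = 4·6. Bump = 28. G_2 = 27.
G_2 = 27. HB_7(27) = 3·7 + 6. Bump = 30. G_3 = 29.
G_3 = 29. HB_8(29) = 3·8 + 5. Bump = 32. G_4 = 31.
G_4 = 31. HB_9(31) = 3·9 + 4. Bump = 34. G_5 = 33.
G_5 = 33. HB_10(33) = 3·10 + 3. Bump = 36. G_6 = 35.
G_6 = 35. HB_11(35) = 3·11 + 2. Bump = 38. G_7 = 37.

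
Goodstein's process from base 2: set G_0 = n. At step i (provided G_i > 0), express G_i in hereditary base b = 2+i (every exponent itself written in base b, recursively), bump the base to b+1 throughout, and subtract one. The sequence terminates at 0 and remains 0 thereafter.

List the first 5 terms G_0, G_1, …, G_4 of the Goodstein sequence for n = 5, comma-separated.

step 0: 5 = 2^2 + 1; sub 3 for 2: 3^3 + 1; = 28; G_1 = 28−1 = 27
step 1: 27 = 3^3; sub 4 for 3: 4^4; = 256; G_2 = 256−1 = 255
step 2: 255 = 3·4^3 + 3·4^2 + 3·4 + 3; sub 5 for 4: 3·5^3 + 3·5^2 + 3·5 + 3; = 468; G_3 = 468−1 = 467
step 3: 467 = 3·5^3 + 3·5^2 + 3·5 + 2; sub 6 for 5: 3·6^3 + 3·6^2 + 3·6 + 2; = 776; G_4 = 776−1 = 775

5, 27, 255, 467, 775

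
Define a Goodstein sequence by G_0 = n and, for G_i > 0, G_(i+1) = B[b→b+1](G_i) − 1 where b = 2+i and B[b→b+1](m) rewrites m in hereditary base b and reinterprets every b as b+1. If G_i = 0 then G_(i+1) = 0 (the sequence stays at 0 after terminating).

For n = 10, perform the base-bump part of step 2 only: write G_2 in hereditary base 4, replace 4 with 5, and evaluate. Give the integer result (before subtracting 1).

base 2: 10 = 2^(2 + 1) + 2; at 3: 3^(3 + 1) + 3 = 84; next = 83
base 3: 83 = 3^(3 + 1) + 2; at 4: 4^(4 + 1) + 2 = 1026; next = 1025
base 4: 1025 = 4^(4 + 1) + 1; at 5: 5^(5 + 1) + 1 = 15626; next = 15625

15626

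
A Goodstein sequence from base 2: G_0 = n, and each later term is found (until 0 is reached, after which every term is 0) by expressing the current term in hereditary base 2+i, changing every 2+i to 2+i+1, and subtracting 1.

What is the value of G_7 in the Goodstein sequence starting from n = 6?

332147

step 0: 6 = 2^2 + 2; sub 3 for 2: 3^3 + 3; = 30; G_1 = 30−1 = 29
step 1: 29 = 3^3 + 2; sub 4 for 3: 4^4 + 2; = 258; G_2 = 258−1 = 257
step 2: 257 = 4^4 + 1; sub 5 for 4: 5^5 + 1; = 3126; G_3 = 3126−1 = 3125
step 3: 3125 = 5^5; sub 6 for 5: 6^6; = 46656; G_4 = 46656−1 = 46655
step 4: 46655 = 5·6^5 + 5·6^4 + 5·6^3 + 5·6^2 + 5·6 + 5; sub 7 for 6: 5·7^5 + 5·7^4 + 5·7^3 + 5·7^2 + 5·7 + 5; = 98040; G_5 = 98040−1 = 98039
step 5: 98039 = 5·7^5 + 5·7^4 + 5·7^3 + 5·7^2 + 5·7 + 4; sub 8 for 7: 5·8^5 + 5·8^4 + 5·8^3 + 5·8^2 + 5·8 + 4; = 187244; G_6 = 187244−1 = 187243
step 6: 187243 = 5·8^5 + 5·8^4 + 5·8^3 + 5·8^2 + 5·8 + 3; sub 9 for 8: 5·9^5 + 5·9^4 + 5·9^3 + 5·9^2 + 5·9 + 3; = 332148; G_7 = 332148−1 = 332147
step 7: 332147 = 5·9^5 + 5·9^4 + 5·9^3 + 5·9^2 + 5·9 + 2; sub 10 for 9: 5·10^5 + 5·10^4 + 5·10^3 + 5·10^2 + 5·10 + 2; = 555552; G_8 = 555552−1 = 555551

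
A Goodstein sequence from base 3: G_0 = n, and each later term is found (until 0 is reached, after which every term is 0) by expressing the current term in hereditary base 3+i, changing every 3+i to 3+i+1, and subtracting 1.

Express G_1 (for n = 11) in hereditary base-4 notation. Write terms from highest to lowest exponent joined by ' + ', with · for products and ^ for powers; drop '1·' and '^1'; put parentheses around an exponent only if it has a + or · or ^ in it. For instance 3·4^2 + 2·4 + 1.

11 —HB3→ 3^2 + 2 —bump→ 4^2 + 2 = 18 —(−1)→ 17
17 —HB4→ 4^2 + 1 —bump→ 5^2 + 1 = 26 —(−1)→ 25

4^2 + 1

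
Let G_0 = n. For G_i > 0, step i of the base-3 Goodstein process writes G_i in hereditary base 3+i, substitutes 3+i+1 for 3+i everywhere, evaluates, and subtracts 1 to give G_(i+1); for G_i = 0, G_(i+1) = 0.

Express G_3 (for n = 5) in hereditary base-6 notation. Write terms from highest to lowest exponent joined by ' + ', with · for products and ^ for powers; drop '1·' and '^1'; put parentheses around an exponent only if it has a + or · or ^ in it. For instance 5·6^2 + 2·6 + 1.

[0] 5 ≡ 3 + 2 (base 3). Lift 4: 6. −1: 5.
[1] 5 ≡ 4 + 1 (base 4). Lift 5: 6. −1: 5.
[2] 5 ≡ 5 (base 5). Lift 6: 6. −1: 5.
[3] 5 ≡ 5 (base 6). Lift 7: 5. −1: 4.

5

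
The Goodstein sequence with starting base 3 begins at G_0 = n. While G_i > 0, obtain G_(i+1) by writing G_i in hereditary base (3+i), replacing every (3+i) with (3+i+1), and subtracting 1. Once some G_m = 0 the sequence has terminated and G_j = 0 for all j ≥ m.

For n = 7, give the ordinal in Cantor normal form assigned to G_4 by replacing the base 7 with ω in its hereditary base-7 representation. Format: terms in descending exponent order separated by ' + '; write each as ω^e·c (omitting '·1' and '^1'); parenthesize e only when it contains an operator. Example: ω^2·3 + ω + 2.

(0) 7|_3 = 2·3 + 1 ↦ 2·4 + 1|_4 = 9 ⇒ 8
(1) 8|_4 = 2·4 ↦ 2·5|_5 = 10 ⇒ 9
(2) 9|_5 = 5 + 4 ↦ 6 + 4|_6 = 10 ⇒ 9
(3) 9|_6 = 6 + 3 ↦ 7 + 3|_7 = 10 ⇒ 9
(4) 9|_7 = 7 + 2 ↦ 8 + 2|_8 = 10 ⇒ 9

ω + 2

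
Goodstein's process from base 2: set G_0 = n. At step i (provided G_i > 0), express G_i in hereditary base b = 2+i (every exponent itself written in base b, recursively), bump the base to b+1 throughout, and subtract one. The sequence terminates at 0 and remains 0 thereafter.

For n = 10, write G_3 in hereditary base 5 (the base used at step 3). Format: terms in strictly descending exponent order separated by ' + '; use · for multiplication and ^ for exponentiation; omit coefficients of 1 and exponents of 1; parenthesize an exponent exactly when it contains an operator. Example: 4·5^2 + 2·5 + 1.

5^(5 + 1)

step 0: 10 = 2^(2 + 1) + 2; sub 3 for 2: 3^(3 + 1) + 3; = 84; G_1 = 84−1 = 83
step 1: 83 = 3^(3 + 1) + 2; sub 4 for 3: 4^(4 + 1) + 2; = 1026; G_2 = 1026−1 = 1025
step 2: 1025 = 4^(4 + 1) + 1; sub 5 for 4: 5^(5 + 1) + 1; = 15626; G_3 = 15626−1 = 15625
step 3: 15625 = 5^(5 + 1); sub 6 for 5: 6^(6 + 1); = 279936; G_4 = 279936−1 = 279935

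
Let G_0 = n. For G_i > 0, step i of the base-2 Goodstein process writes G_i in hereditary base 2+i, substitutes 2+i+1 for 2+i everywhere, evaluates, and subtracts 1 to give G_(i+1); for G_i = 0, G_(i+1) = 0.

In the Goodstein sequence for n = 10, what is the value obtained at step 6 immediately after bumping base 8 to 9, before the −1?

1937434593

i=0: 10 = 2^(2 + 1) + 2 (b=2); 2→3: 3^(3 + 1) + 3 = 84; 84−1 = 83
i=1: 83 = 3^(3 + 1) + 2 (b=3); 3→4: 4^(4 + 1) + 2 = 1026; 1026−1 = 1025
i=2: 1025 = 4^(4 + 1) + 1 (b=4); 4→5: 5^(5 + 1) + 1 = 15626; 15626−1 = 15625
i=3: 15625 = 5^(5 + 1) (b=5); 5→6: 6^(6 + 1) = 279936; 279936−1 = 279935
i=4: 279935 = 5·6^6 + 5·6^5 + 5·6^4 + 5·6^3 + 5·6^2 + 5·6 + 5 (b=6); 6→7: 5·7^7 + 5·7^5 + 5·7^4 + 5·7^3 + 5·7^2 + 5·7 + 5 = 4215755; 4215755−1 = 4215754
i=5: 4215754 = 5·7^7 + 5·7^5 + 5·7^4 + 5·7^3 + 5·7^2 + 5·7 + 4 (b=7); 7→8: 5·8^8 + 5·8^5 + 5·8^4 + 5·8^3 + 5·8^2 + 5·8 + 4 = 84073324; 84073324−1 = 84073323
i=6: 84073323 = 5·8^8 + 5·8^5 + 5·8^4 + 5·8^3 + 5·8^2 + 5·8 + 3 (b=8); 8→9: 5·9^9 + 5·9^5 + 5·9^4 + 5·9^3 + 5·9^2 + 5·9 + 3 = 1937434593; 1937434593−1 = 1937434592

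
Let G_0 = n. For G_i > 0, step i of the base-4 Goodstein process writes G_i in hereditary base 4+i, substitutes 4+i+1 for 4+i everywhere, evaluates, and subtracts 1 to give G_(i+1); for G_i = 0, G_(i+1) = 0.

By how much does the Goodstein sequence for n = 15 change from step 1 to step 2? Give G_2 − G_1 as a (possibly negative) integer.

base 4: 15 = 3·4 + 3; at 5: 3·5 + 3 = 18; next = 17
base 5: 17 = 3·5 + 2; at 6: 3·6 + 2 = 20; next = 19

2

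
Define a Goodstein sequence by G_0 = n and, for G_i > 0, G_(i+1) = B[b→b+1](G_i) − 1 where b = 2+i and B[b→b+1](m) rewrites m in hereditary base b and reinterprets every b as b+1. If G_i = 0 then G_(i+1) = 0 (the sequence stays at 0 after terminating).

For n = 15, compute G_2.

1283

G_0 = 15. HB_2(15) = 2^(2 + 1) + 2^2 + 2 + 1. Bump = 112. G_1 = 111.
G_1 = 111. HB_3(111) = 3^(3 + 1) + 3^3 + 3. Bump = 1284. G_2 = 1283.
G_2 = 1283. HB_4(1283) = 4^(4 + 1) + 4^4 + 3. Bump = 18753. G_3 = 18752.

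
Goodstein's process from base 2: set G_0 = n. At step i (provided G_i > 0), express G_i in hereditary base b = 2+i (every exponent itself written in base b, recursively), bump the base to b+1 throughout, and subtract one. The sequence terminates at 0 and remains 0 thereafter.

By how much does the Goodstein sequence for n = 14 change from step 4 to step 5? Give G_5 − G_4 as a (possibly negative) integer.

5536249

step 0: 14 = 2^(2 + 1) + 2^2 + 2; sub 3 for 2: 3^(3 + 1) + 3^3 + 3; = 111; G_1 = 111−1 = 110
step 1: 110 = 3^(3 + 1) + 3^3 + 2; sub 4 for 3: 4^(4 + 1) + 4^4 + 2; = 1282; G_2 = 1282−1 = 1281
step 2: 1281 = 4^(4 + 1) + 4^4 + 1; sub 5 for 4: 5^(5 + 1) + 5^5 + 1; = 18751; G_3 = 18751−1 = 18750
step 3: 18750 = 5^(5 + 1) + 5^5; sub 6 for 5: 6^(6 + 1) + 6^6; = 326592; G_4 = 326592−1 = 326591
step 4: 326591 = 6^(6 + 1) + 5·6^5 + 5·6^4 + 5·6^3 + 5·6^2 + 5·6 + 5; sub 7 for 6: 7^(7 + 1) + 5·7^5 + 5·7^4 + 5·7^3 + 5·7^2 + 5·7 + 5; = 5862841; G_5 = 5862841−1 = 5862840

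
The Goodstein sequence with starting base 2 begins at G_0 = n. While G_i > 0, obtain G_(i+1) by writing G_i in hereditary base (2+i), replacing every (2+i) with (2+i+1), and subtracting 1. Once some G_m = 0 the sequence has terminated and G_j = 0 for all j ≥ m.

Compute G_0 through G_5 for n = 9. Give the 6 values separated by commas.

G_0=9  [base 2] 2^(2 + 1) + 1  →[2↦3]→  3^(3 + 1) + 1 = 82  −1 ⇒ G_1=81
G_1=81  [base 3] 3^(3 + 1)  →[3↦4]→  4^(4 + 1) = 1024  −1 ⇒ G_2=1023
G_2=1023  [base 4] 3·4^4 + 3·4^3 + 3·4^2 + 3·4 + 3  →[4↦5]→  3·5^5 + 3·5^3 + 3·5^2 + 3·5 + 3 = 9843  −1 ⇒ G_3=9842
G_3=9842  [base 5] 3·5^5 + 3·5^3 + 3·5^2 + 3·5 + 2  →[5↦6]→  3·6^6 + 3·6^3 + 3·6^2 + 3·6 + 2 = 140744  −1 ⇒ G_4=140743
G_4=140743  [base 6] 3·6^6 + 3·6^3 + 3·6^2 + 3·6 + 1  →[6↦7]→  3·7^7 + 3·7^3 + 3·7^2 + 3·7 + 1 = 2471827  −1 ⇒ G_5=2471826

9, 81, 1023, 9842, 140743, 2471826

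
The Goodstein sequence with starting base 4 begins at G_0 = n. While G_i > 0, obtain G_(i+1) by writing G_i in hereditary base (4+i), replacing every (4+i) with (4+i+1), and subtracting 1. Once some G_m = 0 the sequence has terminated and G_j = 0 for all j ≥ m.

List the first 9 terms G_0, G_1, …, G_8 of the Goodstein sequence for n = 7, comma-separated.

G_0=7  [base 4] 4 + 3  →[4↦5]→  5 + 3 = 8  −1 ⇒ G_1=7
G_1=7  [base 5] 5 + 2  →[5↦6]→  6 + 2 = 8  −1 ⇒ G_2=7
G_2=7  [base 6] 6 + 1  →[6↦7]→  7 + 1 = 8  −1 ⇒ G_3=7
G_3=7  [base 7] 7  →[7↦8]→  8 = 8  −1 ⇒ G_4=7
G_4=7  [base 8] 7  →[8↦9]→  7 = 7  −1 ⇒ G_5=6
G_5=6  [base 9] 6  →[9↦10]→  6 = 6  −1 ⇒ G_6=5
G_6=5  [base 10] 5  →[10↦11]→  5 = 5  −1 ⇒ G_7=4
G_7=4  [base 11] 4  →[11↦12]→  4 = 4  −1 ⇒ G_8=3

7, 7, 7, 7, 7, 6, 5, 4, 3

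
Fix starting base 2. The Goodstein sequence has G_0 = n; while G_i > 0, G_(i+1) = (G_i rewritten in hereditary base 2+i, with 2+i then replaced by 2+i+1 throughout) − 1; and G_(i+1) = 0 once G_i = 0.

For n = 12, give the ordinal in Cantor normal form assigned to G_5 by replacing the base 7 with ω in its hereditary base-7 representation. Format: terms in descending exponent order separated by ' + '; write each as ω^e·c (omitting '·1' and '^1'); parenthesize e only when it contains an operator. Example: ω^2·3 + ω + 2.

ω^(ω + 1) + ω^2·2 + ω + 4

base 2: 12 = 2^(2 + 1) + 2^2; at 3: 3^(3 + 1) + 3^3 = 108; next = 107
base 3: 107 = 3^(3 + 1) + 2·3^2 + 2·3 + 2; at 4: 4^(4 + 1) + 2·4^2 + 2·4 + 2 = 1066; next = 1065
base 4: 1065 = 4^(4 + 1) + 2·4^2 + 2·4 + 1; at 5: 5^(5 + 1) + 2·5^2 + 2·5 + 1 = 15686; next = 15685
base 5: 15685 = 5^(5 + 1) + 2·5^2 + 2·5; at 6: 6^(6 + 1) + 2·6^2 + 2·6 = 280020; next = 280019
base 6: 280019 = 6^(6 + 1) + 2·6^2 + 6 + 5; at 7: 7^(7 + 1) + 2·7^2 + 7 + 5 = 5764911; next = 5764910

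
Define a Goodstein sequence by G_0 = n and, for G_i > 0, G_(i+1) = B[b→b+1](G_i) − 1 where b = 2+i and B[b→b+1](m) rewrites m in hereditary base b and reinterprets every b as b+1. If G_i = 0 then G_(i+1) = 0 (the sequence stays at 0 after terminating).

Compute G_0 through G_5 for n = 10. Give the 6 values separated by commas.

10 —HB2→ 2^(2 + 1) + 2 —bump→ 3^(3 + 1) + 3 = 84 —(−1)→ 83
83 —HB3→ 3^(3 + 1) + 2 —bump→ 4^(4 + 1) + 2 = 1026 —(−1)→ 1025
1025 —HB4→ 4^(4 + 1) + 1 —bump→ 5^(5 + 1) + 1 = 15626 —(−1)→ 15625
15625 —HB5→ 5^(5 + 1) —bump→ 6^(6 + 1) = 279936 —(−1)→ 279935
279935 —HB6→ 5·6^6 + 5·6^5 + 5·6^4 + 5·6^3 + 5·6^2 + 5·6 + 5 —bump→ 5·7^7 + 5·7^5 + 5·7^4 + 5·7^3 + 5·7^2 + 5·7 + 5 = 4215755 —(−1)→ 4215754

10, 83, 1025, 15625, 279935, 4215754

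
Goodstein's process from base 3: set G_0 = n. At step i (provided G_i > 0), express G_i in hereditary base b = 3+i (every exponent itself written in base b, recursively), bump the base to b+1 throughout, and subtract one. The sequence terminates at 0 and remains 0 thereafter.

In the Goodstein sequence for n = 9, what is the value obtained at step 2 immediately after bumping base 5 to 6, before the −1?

step 0: 9 = 3^2; sub 4 for 3: 4^2; = 16; G_1 = 16−1 = 15
step 1: 15 = 3·4 + 3; sub 5 for 4: 3·5 + 3; = 18; G_2 = 18−1 = 17
step 2: 17 = 3·5 + 2; sub 6 for 5: 3·6 + 2; = 20; G_3 = 20−1 = 19

20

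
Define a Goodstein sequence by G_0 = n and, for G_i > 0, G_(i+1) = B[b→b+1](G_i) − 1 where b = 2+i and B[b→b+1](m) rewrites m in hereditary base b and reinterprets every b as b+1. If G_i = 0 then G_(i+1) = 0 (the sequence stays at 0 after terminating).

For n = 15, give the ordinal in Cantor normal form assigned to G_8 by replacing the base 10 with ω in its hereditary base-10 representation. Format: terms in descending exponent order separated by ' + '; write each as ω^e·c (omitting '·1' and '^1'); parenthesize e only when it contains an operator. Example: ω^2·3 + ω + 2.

(0) 15|_2 = 2^(2 + 1) + 2^2 + 2 + 1 ↦ 3^(3 + 1) + 3^3 + 3 + 1|_3 = 112 ⇒ 111
(1) 111|_3 = 3^(3 + 1) + 3^3 + 3 ↦ 4^(4 + 1) + 4^4 + 4|_4 = 1284 ⇒ 1283
(2) 1283|_4 = 4^(4 + 1) + 4^4 + 3 ↦ 5^(5 + 1) + 5^5 + 3|_5 = 18753 ⇒ 18752
(3) 18752|_5 = 5^(5 + 1) + 5^5 + 2 ↦ 6^(6 + 1) + 6^6 + 2|_6 = 326594 ⇒ 326593
(4) 326593|_6 = 6^(6 + 1) + 6^6 + 1 ↦ 7^(7 + 1) + 7^7 + 1|_7 = 6588345 ⇒ 6588344
(5) 6588344|_7 = 7^(7 + 1) + 7^7 ↦ 8^(8 + 1) + 8^8|_8 = 150994944 ⇒ 150994943
(6) 150994943|_8 = 8^(8 + 1) + 7·8^7 + 7·8^6 + 7·8^5 + 7·8^4 + 7·8^3 + 7·8^2 + 7·8 + 7 ↦ 9^(9 + 1) + 7·9^7 + 7·9^6 + 7·9^5 + 7·9^4 + 7·9^3 + 7·9^2 + 7·9 + 7|_9 = 3524450281 ⇒ 3524450280
(7) 3524450280|_9 = 9^(9 + 1) + 7·9^7 + 7·9^6 + 7·9^5 + 7·9^4 + 7·9^3 + 7·9^2 + 7·9 + 6 ↦ 10^(10 + 1) + 7·10^7 + 7·10^6 + 7·10^5 + 7·10^4 + 7·10^3 + 7·10^2 + 7·10 + 6|_10 = 100077777776 ⇒ 100077777775
(8) 100077777775|_10 = 10^(10 + 1) + 7·10^7 + 7·10^6 + 7·10^5 + 7·10^4 + 7·10^3 + 7·10^2 + 7·10 + 5 ↦ 11^(11 + 1) + 7·11^7 + 7·11^6 + 7·11^5 + 7·11^4 + 7·11^3 + 7·11^2 + 7·11 + 5|_11 = 3138578427935 ⇒ 3138578427934

ω^(ω + 1) + ω^7·7 + ω^6·7 + ω^5·7 + ω^4·7 + ω^3·7 + ω^2·7 + ω·7 + 5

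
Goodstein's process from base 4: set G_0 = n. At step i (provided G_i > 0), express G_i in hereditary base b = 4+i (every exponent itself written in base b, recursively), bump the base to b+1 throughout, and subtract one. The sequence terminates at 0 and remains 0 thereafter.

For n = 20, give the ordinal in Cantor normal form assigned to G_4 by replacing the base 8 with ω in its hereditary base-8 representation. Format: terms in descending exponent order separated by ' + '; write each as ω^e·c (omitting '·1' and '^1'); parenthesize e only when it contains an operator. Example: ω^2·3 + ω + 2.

i=0: 20 = 4^2 + 4 (b=4); 4→5: 5^2 + 5 = 30; 30−1 = 29
i=1: 29 = 5^2 + 4 (b=5); 5→6: 6^2 + 4 = 40; 40−1 = 39
i=2: 39 = 6^2 + 3 (b=6); 6→7: 7^2 + 3 = 52; 52−1 = 51
i=3: 51 = 7^2 + 2 (b=7); 7→8: 8^2 + 2 = 66; 66−1 = 65

ω^2 + 1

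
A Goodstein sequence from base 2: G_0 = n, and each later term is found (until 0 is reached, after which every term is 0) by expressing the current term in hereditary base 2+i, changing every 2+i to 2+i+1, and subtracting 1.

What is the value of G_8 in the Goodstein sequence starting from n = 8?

20000000211

i=0: 8 = 2^(2 + 1) (b=2); 2→3: 3^(3 + 1) = 81; 81−1 = 80
i=1: 80 = 2·3^3 + 2·3^2 + 2·3 + 2 (b=3); 3→4: 2·4^4 + 2·4^2 + 2·4 + 2 = 554; 554−1 = 553
i=2: 553 = 2·4^4 + 2·4^2 + 2·4 + 1 (b=4); 4→5: 2·5^5 + 2·5^2 + 2·5 + 1 = 6311; 6311−1 = 6310
i=3: 6310 = 2·5^5 + 2·5^2 + 2·5 (b=5); 5→6: 2·6^6 + 2·6^2 + 2·6 = 93396; 93396−1 = 93395
i=4: 93395 = 2·6^6 + 2·6^2 + 6 + 5 (b=6); 6→7: 2·7^7 + 2·7^2 + 7 + 5 = 1647196; 1647196−1 = 1647195
i=5: 1647195 = 2·7^7 + 2·7^2 + 7 + 4 (b=7); 7→8: 2·8^8 + 2·8^2 + 8 + 4 = 33554572; 33554572−1 = 33554571
i=6: 33554571 = 2·8^8 + 2·8^2 + 8 + 3 (b=8); 8→9: 2·9^9 + 2·9^2 + 9 + 3 = 774841152; 774841152−1 = 774841151
i=7: 774841151 = 2·9^9 + 2·9^2 + 9 + 2 (b=9); 9→10: 2·10^10 + 2·10^2 + 10 + 2 = 20000000212; 20000000212−1 = 20000000211
i=8: 20000000211 = 2·10^10 + 2·10^2 + 10 + 1 (b=10); 10→11: 2·11^11 + 2·11^2 + 11 + 1 = 570623341476; 570623341476−1 = 570623341475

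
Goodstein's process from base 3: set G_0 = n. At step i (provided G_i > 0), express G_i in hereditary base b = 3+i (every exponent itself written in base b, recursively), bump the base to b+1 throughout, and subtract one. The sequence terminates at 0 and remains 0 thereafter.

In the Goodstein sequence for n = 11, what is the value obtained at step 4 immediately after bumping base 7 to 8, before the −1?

step 0: 11 = 3^2 + 2; sub 4 for 3: 4^2 + 2; = 18; G_1 = 18−1 = 17
step 1: 17 = 4^2 + 1; sub 5 for 4: 5^2 + 1; = 26; G_2 = 26−1 = 25
step 2: 25 = 5^2; sub 6 for 5: 6^2; = 36; G_3 = 36−1 = 35
step 3: 35 = 5·6 + 5; sub 7 for 6: 5·7 + 5; = 40; G_4 = 40−1 = 39
step 4: 39 = 5·7 + 4; sub 8 for 7: 5·8 + 4; = 44; G_5 = 44−1 = 43

44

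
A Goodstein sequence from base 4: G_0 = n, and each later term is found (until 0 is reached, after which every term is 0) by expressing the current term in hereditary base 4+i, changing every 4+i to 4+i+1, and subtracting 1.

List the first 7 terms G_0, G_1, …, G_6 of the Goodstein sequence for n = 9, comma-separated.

9, 10, 11, 11, 11, 11, 11

[0] 9 ≡ 2·4 + 1 (base 4). Lift 5: 11. −1: 10.
[1] 10 ≡ 2·5 (base 5). Lift 6: 12. −1: 11.
[2] 11 ≡ 6 + 5 (base 6). Lift 7: 12. −1: 11.
[3] 11 ≡ 7 + 4 (base 7). Lift 8: 12. −1: 11.
[4] 11 ≡ 8 + 3 (base 8). Lift 9: 12. −1: 11.
[5] 11 ≡ 9 + 2 (base 9). Lift 10: 12. −1: 11.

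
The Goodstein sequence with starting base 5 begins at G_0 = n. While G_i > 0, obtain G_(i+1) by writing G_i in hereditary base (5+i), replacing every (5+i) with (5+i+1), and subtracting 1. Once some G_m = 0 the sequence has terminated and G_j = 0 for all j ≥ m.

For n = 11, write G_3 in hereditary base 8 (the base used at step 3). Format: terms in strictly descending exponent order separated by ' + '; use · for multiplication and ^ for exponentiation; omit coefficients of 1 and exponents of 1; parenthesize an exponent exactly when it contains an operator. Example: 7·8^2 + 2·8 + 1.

[0] 11 ≡ 2·5 + 1 (base 5). Lift 6: 13. −1: 12.
[1] 12 ≡ 2·6 (base 6). Lift 7: 14. −1: 13.
[2] 13 ≡ 7 + 6 (base 7). Lift 8: 14. −1: 13.
[3] 13 ≡ 8 + 5 (base 8). Lift 9: 14. −1: 13.

8 + 5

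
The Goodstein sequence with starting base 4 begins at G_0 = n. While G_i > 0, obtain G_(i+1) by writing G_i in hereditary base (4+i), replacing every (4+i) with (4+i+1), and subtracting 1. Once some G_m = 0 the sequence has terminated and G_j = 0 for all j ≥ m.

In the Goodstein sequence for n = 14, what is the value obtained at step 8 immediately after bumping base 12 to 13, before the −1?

27

base 4: 14 = 3·4 + 2; at 5: 3·5 + 2 = 17; next = 16
base 5: 16 = 3·5 + 1; at 6: 3·6 + 1 = 19; next = 18
base 6: 18 = 3·6; at 7: 3·7 = 21; next = 20
base 7: 20 = 2·7 + 6; at 8: 2·8 + 6 = 22; next = 21
base 8: 21 = 2·8 + 5; at 9: 2·9 + 5 = 23; next = 22
base 9: 22 = 2·9 + 4; at 10: 2·10 + 4 = 24; next = 23
base 10: 23 = 2·10 + 3; at 11: 2·11 + 3 = 25; next = 24
base 11: 24 = 2·11 + 2; at 12: 2·12 + 2 = 26; next = 25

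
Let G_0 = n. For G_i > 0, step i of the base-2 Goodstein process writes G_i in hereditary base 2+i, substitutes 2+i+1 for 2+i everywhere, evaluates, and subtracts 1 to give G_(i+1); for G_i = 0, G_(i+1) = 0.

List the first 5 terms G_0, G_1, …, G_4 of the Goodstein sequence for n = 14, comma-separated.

G_0=14  [base 2] 2^(2 + 1) + 2^2 + 2  →[2↦3]→  3^(3 + 1) + 3^3 + 3 = 111  −1 ⇒ G_1=110
G_1=110  [base 3] 3^(3 + 1) + 3^3 + 2  →[3↦4]→  4^(4 + 1) + 4^4 + 2 = 1282  −1 ⇒ G_2=1281
G_2=1281  [base 4] 4^(4 + 1) + 4^4 + 1  →[4↦5]→  5^(5 + 1) + 5^5 + 1 = 18751  −1 ⇒ G_3=18750
G_3=18750  [base 5] 5^(5 + 1) + 5^5  →[5↦6]→  6^(6 + 1) + 6^6 = 326592  −1 ⇒ G_4=326591

14, 110, 1281, 18750, 326591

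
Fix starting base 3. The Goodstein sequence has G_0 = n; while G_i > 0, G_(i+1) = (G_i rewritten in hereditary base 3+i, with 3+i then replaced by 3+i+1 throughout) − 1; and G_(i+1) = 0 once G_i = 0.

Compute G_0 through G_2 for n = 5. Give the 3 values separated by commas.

5, 5, 5

(0) 5|_3 = 3 + 2 ↦ 4 + 2|_4 = 6 ⇒ 5
(1) 5|_4 = 4 + 1 ↦ 5 + 1|_5 = 6 ⇒ 5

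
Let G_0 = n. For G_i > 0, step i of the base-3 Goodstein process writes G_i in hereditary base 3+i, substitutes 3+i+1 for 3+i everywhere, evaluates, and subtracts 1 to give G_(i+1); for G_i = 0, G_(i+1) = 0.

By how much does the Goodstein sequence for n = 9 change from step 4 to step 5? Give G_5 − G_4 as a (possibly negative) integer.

G_0 = 9. HB_3(9) = 3^2. Bump = 16. G_1 = 15.
G_1 = 15. HB_4(15) = 3·4 + 3. Bump = 18. G_2 = 17.
G_2 = 17. HB_5(17) = 3·5 + 2. Bump = 20. G_3 = 19.
G_3 = 19. HB_6(19) = 3·6 + 1. Bump = 22. G_4 = 21.
G_4 = 21. HB_7(21) = 3·7. Bump = 24. G_5 = 23.

2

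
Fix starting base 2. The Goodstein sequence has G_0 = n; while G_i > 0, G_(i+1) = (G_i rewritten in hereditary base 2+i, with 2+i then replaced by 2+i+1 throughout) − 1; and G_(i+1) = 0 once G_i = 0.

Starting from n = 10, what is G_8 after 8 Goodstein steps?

step 0: 10 = 2^(2 + 1) + 2; sub 3 for 2: 3^(3 + 1) + 3; = 84; G_1 = 84−1 = 83
step 1: 83 = 3^(3 + 1) + 2; sub 4 for 3: 4^(4 + 1) + 2; = 1026; G_2 = 1026−1 = 1025
step 2: 1025 = 4^(4 + 1) + 1; sub 5 for 4: 5^(5 + 1) + 1; = 15626; G_3 = 15626−1 = 15625
step 3: 15625 = 5^(5 + 1); sub 6 for 5: 6^(6 + 1); = 279936; G_4 = 279936−1 = 279935
step 4: 279935 = 5·6^6 + 5·6^5 + 5·6^4 + 5·6^3 + 5·6^2 + 5·6 + 5; sub 7 for 6: 5·7^7 + 5·7^5 + 5·7^4 + 5·7^3 + 5·7^2 + 5·7 + 5; = 4215755; G_5 = 4215755−1 = 4215754
step 5: 4215754 = 5·7^7 + 5·7^5 + 5·7^4 + 5·7^3 + 5·7^2 + 5·7 + 4; sub 8 for 7: 5·8^8 + 5·8^5 + 5·8^4 + 5·8^3 + 5·8^2 + 5·8 + 4; = 84073324; G_6 = 84073324−1 = 84073323
step 6: 84073323 = 5·8^8 + 5·8^5 + 5·8^4 + 5·8^3 + 5·8^2 + 5·8 + 3; sub 9 for 8: 5·9^9 + 5·9^5 + 5·9^4 + 5·9^3 + 5·9^2 + 5·9 + 3; = 1937434593; G_7 = 1937434593−1 = 1937434592
step 7: 1937434592 = 5·9^9 + 5·9^5 + 5·9^4 + 5·9^3 + 5·9^2 + 5·9 + 2; sub 10 for 9: 5·10^10 + 5·10^5 + 5·10^4 + 5·10^3 + 5·10^2 + 5·10 + 2; = 50000555552; G_8 = 50000555552−1 = 50000555551

50000555551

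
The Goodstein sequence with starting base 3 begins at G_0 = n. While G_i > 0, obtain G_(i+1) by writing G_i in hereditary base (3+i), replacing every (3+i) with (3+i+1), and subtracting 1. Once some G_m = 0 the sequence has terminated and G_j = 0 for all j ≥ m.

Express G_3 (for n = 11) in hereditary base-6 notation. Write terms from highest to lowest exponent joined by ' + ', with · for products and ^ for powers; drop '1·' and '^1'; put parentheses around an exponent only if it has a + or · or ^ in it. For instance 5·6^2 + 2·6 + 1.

5·6 + 5

G_0 = 11. HB_3(11) = 3^2 + 2. Bump = 18. G_1 = 17.
G_1 = 17. HB_4(17) = 4^2 + 1. Bump = 26. G_2 = 25.
G_2 = 25. HB_5(25) = 5^2. Bump = 36. G_3 = 35.
G_3 = 35. HB_6(35) = 5·6 + 5. Bump = 40. G_4 = 39.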